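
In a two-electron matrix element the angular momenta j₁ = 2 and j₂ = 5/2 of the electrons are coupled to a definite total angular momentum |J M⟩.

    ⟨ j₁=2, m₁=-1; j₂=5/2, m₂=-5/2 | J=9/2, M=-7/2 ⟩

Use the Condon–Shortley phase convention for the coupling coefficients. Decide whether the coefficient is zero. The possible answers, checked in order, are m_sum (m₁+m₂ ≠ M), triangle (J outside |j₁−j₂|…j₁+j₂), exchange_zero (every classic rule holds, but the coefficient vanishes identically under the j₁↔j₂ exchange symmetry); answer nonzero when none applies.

m-sum: m₁+m₂ = -1+(-5/2) = -7/2, M = -7/2  ✓
triangle: |j₁−j₂| = 1/2 ≤ J = 9/2 ≤ j₁+j₂ = 9/2  ✓
exchange: j₁≠j₂ or m₁≠m₂ — the exchange symmetry imposes no constraint here
value check: CG = +√(4/9) = +0.666667 ≠ 0

nonzero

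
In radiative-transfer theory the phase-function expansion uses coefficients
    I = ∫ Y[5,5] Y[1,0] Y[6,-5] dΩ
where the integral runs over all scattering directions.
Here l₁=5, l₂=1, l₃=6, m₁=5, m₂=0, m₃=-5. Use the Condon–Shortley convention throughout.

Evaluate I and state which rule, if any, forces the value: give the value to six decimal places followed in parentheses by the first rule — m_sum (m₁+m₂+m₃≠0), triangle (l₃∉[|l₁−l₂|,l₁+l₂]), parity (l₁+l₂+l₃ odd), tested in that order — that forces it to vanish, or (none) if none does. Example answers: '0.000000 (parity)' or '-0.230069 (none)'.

-0.135514 (none)

m-sum 0 ✓  L=12 even ✓  4≤6≤6 ✓
Π(2lᵢ+1) = 11×3×13 = 429
triangle coeff Δ(5,1,6) = 1/858
Σ_t [0,0]: t=0:+1/14400 = 1/14400
(3j)²=6/143 [(5 1 6; 0 0 0)], sign=+1
Σ_t [0,0]: t=0:+1/3628800 = 1/3628800
(3j)²=1/78 [(5 1 6; 5 0 -5)], sign=-1
⇒ 4πI² = 3/13
I = (-1)√(3/13/(4π)) = -0.13551395
No selection rule forces the value: the integral is nonzero (none).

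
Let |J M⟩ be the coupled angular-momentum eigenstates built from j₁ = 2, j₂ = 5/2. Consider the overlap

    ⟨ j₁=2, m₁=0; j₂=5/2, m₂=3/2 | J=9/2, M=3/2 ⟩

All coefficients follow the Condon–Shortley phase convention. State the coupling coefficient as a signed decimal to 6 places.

j₁+j₂−J=0  J+j₁−j₂=4  J−j₁+j₂=5  j₁+j₂+J+1=10
(j₁±m₁, j₂±m₂, J±M) = (2,2,4,1,6,3)
P² = 23040/7
sum k=0..0:
  [0] +1/96 = 1/96
S = 1/96
C² = P²·S² = 5/14 ; C = +0.597614

+0.597614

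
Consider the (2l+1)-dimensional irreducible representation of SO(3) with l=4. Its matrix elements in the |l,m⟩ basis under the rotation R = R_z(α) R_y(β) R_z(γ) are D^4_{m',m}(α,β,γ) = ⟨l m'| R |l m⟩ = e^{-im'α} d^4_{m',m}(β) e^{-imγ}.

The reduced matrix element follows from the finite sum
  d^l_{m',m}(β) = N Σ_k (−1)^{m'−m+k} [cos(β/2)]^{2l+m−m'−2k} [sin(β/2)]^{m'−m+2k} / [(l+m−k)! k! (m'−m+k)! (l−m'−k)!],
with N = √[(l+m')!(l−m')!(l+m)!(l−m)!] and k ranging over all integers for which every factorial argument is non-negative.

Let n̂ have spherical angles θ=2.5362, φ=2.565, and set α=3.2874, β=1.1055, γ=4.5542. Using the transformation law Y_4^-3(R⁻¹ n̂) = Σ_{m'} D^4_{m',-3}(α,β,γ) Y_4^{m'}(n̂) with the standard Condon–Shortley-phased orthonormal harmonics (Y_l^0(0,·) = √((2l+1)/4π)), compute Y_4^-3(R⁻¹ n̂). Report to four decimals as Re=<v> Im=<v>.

Re=-0.0100 Im=0.0122

Need the full column D^4_{m',-3} for m'=−4..4 at α=3.2874, β=1.1055, γ=4.5542.
cos(β/2)=0.851084, sin(β/2)=0.525030
d^4_{-4,-3}: single k=1 term ⇒ +0.480325;  D = -0.052091+0.477492i
d^4_{-3,-3}: k∈[0..1] ⇒ +0.275283 -0.733331 = -0.458048;  D = +0.017010+0.457732i
d^4_{-2,-3}: k∈[0..1] ⇒ -0.635411 +0.725435 = +0.090025;  D = +0.016378+0.088522i
d^4_{-1,-3}: k∈[0..1] ⇒ +0.831519 -0.527405 = +0.304114;  D = -0.098189-0.287827i
d^4_{0,-3}: k∈[0..1] ⇒ -0.764676 +0.291005 = -0.473671;  D = -0.216446-0.421326i
d^4_{1,-3}: k∈[0..1] ⇒ +0.527405 -0.120425 = +0.406979;  D = -0.236593-0.331143i
d^4_{2,-3}: k∈[0..1] ⇒ -0.276072 +0.035021 = -0.241051;  D = -0.167142-0.173693i
d^4_{3,-3}: k∈[0..1] ⇒ +0.106205 -0.005774 = +0.100431;  D = -0.079413-0.061481i
d^4_{4,-3}: single k=0 term ⇒ -0.026473;  D = -0.023065-0.012993i
Y_4^{m'}(θ=2.5362,φ=2.565) and Σ D·Y over m':
  (-0.0521+0.4775i)·(-0.0311+0.0344i)  (+0.0170+0.4577i)·(-0.0300+0.1873i)  (+0.0164+0.0885i)·(+0.1640+0.3697i)  (-0.0982-0.2878i)·(+0.3216+0.2092i)  (-0.2164-0.4213i)·(-0.1358+0.0000i)  (-0.2366-0.3311i)·(-0.3216+0.2092i)  (-0.1671-0.1737i)·(+0.1640-0.3697i)  (-0.0794-0.0615i)·(+0.0300+0.1873i)  (-0.0231-0.0130i)·(-0.0311-0.0344i)
Y_4^-3(R⁻¹ n̂) = -0.009953+0.012237i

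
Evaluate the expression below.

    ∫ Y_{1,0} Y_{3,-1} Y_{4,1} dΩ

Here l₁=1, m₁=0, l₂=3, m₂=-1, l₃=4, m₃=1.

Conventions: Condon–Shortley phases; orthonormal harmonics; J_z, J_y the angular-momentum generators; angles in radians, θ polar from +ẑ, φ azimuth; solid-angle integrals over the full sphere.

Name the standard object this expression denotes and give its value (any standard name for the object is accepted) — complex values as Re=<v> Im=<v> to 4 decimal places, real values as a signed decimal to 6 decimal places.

This is a Gaunt coefficient — the integral of a triple product of spherical harmonics over the sphere.
Checks pass: Σm=0; 8 even; l₃=4∈[2,4].
(2·1+1)(2·3+1)(2·4+1) = 189
Δ: 0! 2! 6! / 9! → 1/252
sum: t=0:+1/36 = 1/36
3j²(1 3 4; 0 0 0) = Δ·Π!·Σ² = 4/63  (sign +1)
sum: t=0:+1/48 = 1/48
3j²(1 3 4; 0 -1 1) = Δ·Π!·Σ² = 5/84  (sign -1)
combine: 4πI² = 189·4/63·5/84 = 5/7
take √, sign -1: I = -0.23841361

Gaunt coefficient, -0.238414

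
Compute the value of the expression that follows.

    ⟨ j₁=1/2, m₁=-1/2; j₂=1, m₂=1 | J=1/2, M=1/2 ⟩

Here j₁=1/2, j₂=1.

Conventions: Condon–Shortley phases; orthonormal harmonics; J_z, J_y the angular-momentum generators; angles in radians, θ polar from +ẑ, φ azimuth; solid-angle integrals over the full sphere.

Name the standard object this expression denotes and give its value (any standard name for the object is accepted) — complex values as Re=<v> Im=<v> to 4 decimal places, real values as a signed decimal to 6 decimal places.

This is a Clebsch–Gordan (vector-coupling) coefficient.
√[2·1!0!1!/3! · 0!1!2!0!1!0!] = √(2/3)
  +(−1)^1/∏(1,0,0,1,0,0)! = -1  (running -1)
⟨..|..⟩ = √(2/3)·(-1) = -0.816497

Clebsch–Gordan coefficient, −√(2/3) ≈ -0.816497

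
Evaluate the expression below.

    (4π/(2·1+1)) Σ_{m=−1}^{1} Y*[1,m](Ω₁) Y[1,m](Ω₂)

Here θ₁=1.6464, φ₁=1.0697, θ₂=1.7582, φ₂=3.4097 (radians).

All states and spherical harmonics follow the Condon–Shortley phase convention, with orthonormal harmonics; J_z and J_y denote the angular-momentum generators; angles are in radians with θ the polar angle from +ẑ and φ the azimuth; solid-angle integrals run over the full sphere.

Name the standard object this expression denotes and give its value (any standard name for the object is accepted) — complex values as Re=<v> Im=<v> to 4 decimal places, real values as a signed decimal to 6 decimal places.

This sum is the spherical-harmonic addition theorem: it equals the Legendre polynomial P_l(cos γ) of the angle γ between the two directions.
Expand P_1 via completeness: Σ_{m} conj(Y_{1,m}) at Ω₁ times Y_{1,m} at Ω₂ —
  term(m=-1) = -0.08134 - 0.08402j   from Y*(Ω₁)=0.16550 + 0.30215j, Y(Ω₂)=-0.32732 + 0.08992j
  term(m=+0) = 0.00336 + 0.00000j   from Y*(Ω₁)=-0.03690 + 0.00000j, Y(Ω₂)=-0.09103 + 0.00000j
  term(m=+1) = -0.08134 + 0.08402j   from Y*(Ω₁)=-0.16550 + 0.30215j, Y(Ω₂)=0.32732 + 0.08992j
Total Σ_m = -0.15932 + 0.00000j. Multiply by 4.188790: -0.66736 + 0.00000j. P_1(cos γ) = -0.667361

Legendre polynomial (addition theorem), -0.667361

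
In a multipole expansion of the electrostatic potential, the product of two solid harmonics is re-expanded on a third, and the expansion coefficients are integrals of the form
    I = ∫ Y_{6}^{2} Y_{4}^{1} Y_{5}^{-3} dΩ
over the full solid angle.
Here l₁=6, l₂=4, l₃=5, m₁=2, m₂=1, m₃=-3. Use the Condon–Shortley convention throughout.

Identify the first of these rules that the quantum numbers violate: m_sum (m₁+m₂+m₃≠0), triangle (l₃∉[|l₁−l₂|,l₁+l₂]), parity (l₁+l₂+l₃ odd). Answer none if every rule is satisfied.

parity

azimuthal sum: 2 + 1 − 3 = 0  ✓
2 ≤ 5 ≤ 10 (triangle on l)  ✓
L = 6 + 4 + 5 = 15 (odd)  ✗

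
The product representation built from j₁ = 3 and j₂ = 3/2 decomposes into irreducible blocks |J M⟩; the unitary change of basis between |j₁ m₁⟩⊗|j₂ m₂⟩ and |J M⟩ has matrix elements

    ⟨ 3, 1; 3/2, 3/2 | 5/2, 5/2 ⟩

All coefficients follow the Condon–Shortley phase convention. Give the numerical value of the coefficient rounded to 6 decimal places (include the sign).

+√(3/28) = +0.327327

√[6·2!4!1!/8! · 4!2!3!0!5!0!] = √(1728/7)
  +(−1)^2/∏(2,0,0,1,4,0)! = 1/48  (running 1/48)
⟨..|..⟩ = √(1728/7)·(1/48) = +0.327327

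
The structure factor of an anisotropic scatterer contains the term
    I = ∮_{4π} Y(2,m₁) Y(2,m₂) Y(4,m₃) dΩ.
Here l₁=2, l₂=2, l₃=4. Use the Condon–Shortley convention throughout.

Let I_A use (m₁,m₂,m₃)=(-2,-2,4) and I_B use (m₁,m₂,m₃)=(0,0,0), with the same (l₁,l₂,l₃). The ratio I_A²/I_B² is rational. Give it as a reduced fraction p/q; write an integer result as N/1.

35/18

Shared (l₁,l₂,l₃)=(2,2,4): N and (l;000)² cancel in I_A²/I_B².
A: Δ = 0!·4!·4!/9! = 1/630; Racah Σ t=0..0: t=0:+1/576 = 1/576; ⇒ 3j(2 2 4; -2 -2 4)² = 1/9, sgn +1
B: Δ = 0!·4!·4!/9! = 1/630; Racah Σ t=0..0: t=0:+1/16 = 1/16; ⇒ 3j(2 2 4; 0 0 0)² = 2/35, sgn +1
I_A²/I_B² = (1/9)/(2/35) = 35/18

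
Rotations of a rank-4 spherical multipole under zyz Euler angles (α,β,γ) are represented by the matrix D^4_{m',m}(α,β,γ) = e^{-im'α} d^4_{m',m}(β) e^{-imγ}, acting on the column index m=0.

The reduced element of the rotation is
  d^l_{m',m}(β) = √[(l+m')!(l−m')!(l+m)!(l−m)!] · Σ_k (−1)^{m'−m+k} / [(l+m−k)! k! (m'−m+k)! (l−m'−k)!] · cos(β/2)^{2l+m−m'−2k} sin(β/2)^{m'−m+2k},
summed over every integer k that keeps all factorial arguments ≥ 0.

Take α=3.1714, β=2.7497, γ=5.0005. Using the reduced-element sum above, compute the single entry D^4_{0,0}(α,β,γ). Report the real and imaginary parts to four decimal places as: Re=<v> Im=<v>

Split into d^4_{0,0}(β=2.7497) × two z-phases.
With c≡cos(β/2)=0.194695 and s≡sin(β/2)=0.980864, N=[24·24·24·24]^{1/2}=576.000000
The bounds max(0,m−m')=0 and min(l+m,l−m')=4 give 5 terms
  k=0: (−1)^0·576.0000/(576)·0.1947^8·0.9809^0 = +0.000002
  k=1: (−1)^1·576.0000/(36)·0.1947^6·0.9809^2 = -0.000838
  k=2: (−1)^2·576.0000/(16)·0.1947^4·0.9809^4 = +0.047880
  k=3: (−1)^3·576.0000/(36)·0.1947^2·0.9809^6 = -0.540109
  k=4: (−1)^4·576.0000/(576)·0.1947^0·0.9809^8 = +0.856781
d^4_{0,0}(2.7497) = +0.000002 -0.000838 +0.047880 -0.540109 +0.856781 = +0.363716
Attach z-rotation phases: D = e^{-i(0)(3.1714)}·(+0.363716)·e^{-i(0)(5.0005)} = +0.363716+0.000000i

Re=0.3637 Im=0.0000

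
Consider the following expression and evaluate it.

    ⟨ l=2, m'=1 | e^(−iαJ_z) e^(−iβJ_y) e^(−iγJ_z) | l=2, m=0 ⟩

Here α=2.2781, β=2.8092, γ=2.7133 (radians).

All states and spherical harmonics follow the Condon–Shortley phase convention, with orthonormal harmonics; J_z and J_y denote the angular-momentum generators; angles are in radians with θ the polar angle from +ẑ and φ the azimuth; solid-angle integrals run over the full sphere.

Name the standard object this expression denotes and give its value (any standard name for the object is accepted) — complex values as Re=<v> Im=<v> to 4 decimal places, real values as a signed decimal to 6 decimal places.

Wigner D-matrix element, Re=-0.2455 Im=-0.2871

This is a Wigner D-matrix element — the rotation-matrix element ⟨l m'| R(α,β,γ) |l m⟩ in the angular-momentum basis.
First d^2_{1,0}(β=2.8092), then the phase factors e^{-i(1)α} and e^{-i(0)γ}:
With c≡cos(β/2)=0.165432 and s≡sin(β/2)=0.986221, N=[6·1·2·2]^{1/2}=4.898979
k: max(0,(0)−(1))=0 … min(2+(0),2−(1))=1
  k=0: (−1)^1·4.8990/(2)·0.1654^3·0.9862^1 = -0.010937
  k=1: (−1)^2·4.8990/(2)·0.1654^1·0.9862^3 = +0.388704
d^2_{1,0}(2.8092) = -0.010937 +0.388704 = +0.377767
D = (-0.649787-0.760117i)·(+0.377767)·(+1.000000+0.000000i) = -0.245468-0.287147i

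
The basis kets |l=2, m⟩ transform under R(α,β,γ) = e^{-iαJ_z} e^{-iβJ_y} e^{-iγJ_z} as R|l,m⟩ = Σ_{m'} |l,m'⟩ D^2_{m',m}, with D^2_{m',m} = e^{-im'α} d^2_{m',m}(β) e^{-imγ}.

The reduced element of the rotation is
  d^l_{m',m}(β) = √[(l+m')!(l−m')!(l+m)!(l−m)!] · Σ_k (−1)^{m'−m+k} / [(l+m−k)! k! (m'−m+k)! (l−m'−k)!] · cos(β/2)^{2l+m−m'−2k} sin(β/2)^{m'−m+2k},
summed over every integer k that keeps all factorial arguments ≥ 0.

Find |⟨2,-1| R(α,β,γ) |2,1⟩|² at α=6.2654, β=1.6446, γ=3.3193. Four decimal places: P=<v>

First d^2_{-1,1}(β=1.6446), then the phase factors e^{-i(-1)α} and e^{-i(1)γ}:
c=cos(1.644600/2)=0.680538, s=sin(1.644600/2)=0.732713; N=√[1·6·6·1]=6.000000
The bounds max(0,m−m')=2 and min(l+m,l−m')=3 give 2 terms
  k=2: (−1)^0·6.0000/(2)·0.6805^2·0.7327^2 = +0.745922
  k=3: (−1)^1·6.0000/(6)·0.6805^0·0.7327^4 = -0.288228
d^2_{-1,1}(1.6446) = +0.745922 -0.288228 = +0.457695
|D^2_{-1,1}|² = |d^2_{-1,1}(β)|² = (+0.457695)² = 0.209484 (the z-rotation phases have unit modulus)

P=0.2095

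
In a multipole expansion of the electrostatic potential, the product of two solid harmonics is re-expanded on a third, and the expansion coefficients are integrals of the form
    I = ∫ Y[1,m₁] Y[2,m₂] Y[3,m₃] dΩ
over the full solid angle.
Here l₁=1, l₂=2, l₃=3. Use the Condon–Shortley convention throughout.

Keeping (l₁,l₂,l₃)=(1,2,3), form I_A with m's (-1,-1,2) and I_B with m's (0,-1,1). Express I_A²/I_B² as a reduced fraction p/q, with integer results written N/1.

l's match ⇒ only the (l;m) 3-j factors differ between A and B.
A: triangle coeff Δ(1,2,3) = 1/105; Σ_t [0,0]: t=0:+1/12 = 1/12; (3j)²=2/21 [(1 2 3; -1 -1 2)], sign=-1
B: triangle coeff Δ(1,2,3) = 1/105; Σ_t [0,0]: t=0:+1/6 = 1/6; (3j)²=8/105 [(1 2 3; 0 -1 1)], sign=+1
I_A²/I_B² = (2/21)/(8/105) = 5/4

5/4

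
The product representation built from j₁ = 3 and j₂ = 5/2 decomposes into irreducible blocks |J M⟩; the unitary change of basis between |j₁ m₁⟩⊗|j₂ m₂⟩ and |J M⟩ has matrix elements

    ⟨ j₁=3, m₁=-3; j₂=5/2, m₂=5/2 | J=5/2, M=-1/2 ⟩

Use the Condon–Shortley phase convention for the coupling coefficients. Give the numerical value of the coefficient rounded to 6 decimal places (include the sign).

j₁+j₂−J=3  J+j₁−j₂=3  J−j₁+j₂=2  j₁+j₂+J+1=9
(j₁±m₁, j₂±m₂, J±M) = (0,6,5,0,2,3)
P² = 8640/7
sum k=3..3:
  [3] −1/72 = -1/72
S = -1/72
C² = P²·S² = 5/21 ; C = -0.487950

-0.487950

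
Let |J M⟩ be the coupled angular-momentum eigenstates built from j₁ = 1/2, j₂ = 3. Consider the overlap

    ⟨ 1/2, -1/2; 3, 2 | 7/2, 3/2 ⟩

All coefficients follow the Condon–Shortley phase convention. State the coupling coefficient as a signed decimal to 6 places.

+0.534522

triangle: 0!×1!×6!/8! = 720/40320
(j±m)!: 0!×1!×5!×1!×5!×2! = 28800
prefactor² = (2J+1)×Δ×N² = 28800/7
  k=0: +1/(0!×0!×1!×5!×0!×1!) = 1/120
Σ = 1/120  ⇒  CG² = 28800/7×(1/120)² = 2/7
CG = +√(2/7) = +0.534522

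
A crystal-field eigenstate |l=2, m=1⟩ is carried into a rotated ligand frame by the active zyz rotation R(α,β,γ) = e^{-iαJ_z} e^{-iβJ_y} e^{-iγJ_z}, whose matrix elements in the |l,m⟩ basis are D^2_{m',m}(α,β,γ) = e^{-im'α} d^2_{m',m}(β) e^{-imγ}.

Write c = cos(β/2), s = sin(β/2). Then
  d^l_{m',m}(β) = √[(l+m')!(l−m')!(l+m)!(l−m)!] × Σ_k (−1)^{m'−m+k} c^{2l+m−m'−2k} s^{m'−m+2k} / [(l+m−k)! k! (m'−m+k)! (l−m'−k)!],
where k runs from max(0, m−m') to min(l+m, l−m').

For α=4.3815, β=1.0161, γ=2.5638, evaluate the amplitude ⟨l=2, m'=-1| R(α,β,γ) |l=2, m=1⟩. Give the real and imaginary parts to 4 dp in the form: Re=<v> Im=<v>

Re=-0.1188 Im=0.4712

Split into d^2_{-1,1}(β=1.0161) × two z-phases.
Half-angle: c=0.873695, s=0.486474. N=√(1·6·6·1)=6.000000
k∈{2,3} keeps every argument non-negative
  k=2: (−1)^0·6.0000/(2)·0.8737^2·0.4865^2 = +0.541952
  k=3: (−1)^1·6.0000/(6)·0.8737^0·0.4865^4 = -0.056007
d^2_{-1,1}(1.0161) = +0.541952 -0.056007 = +0.485945
D = (-0.324884-0.945754i)·(+0.485945)·(-0.837670-0.546176i) = -0.118766+0.471208i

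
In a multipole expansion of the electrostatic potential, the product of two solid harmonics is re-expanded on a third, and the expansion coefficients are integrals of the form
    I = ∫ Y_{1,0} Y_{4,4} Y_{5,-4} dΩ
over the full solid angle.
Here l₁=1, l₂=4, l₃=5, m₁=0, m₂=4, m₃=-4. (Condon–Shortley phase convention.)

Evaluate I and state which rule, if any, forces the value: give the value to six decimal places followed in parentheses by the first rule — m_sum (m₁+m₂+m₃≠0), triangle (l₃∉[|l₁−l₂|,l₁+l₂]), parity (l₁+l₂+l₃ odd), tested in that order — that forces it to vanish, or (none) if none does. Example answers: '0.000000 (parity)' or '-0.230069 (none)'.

m-sum 0 ✓  L=10 even ✓  3≤5≤5 ✓
Π(2lᵢ+1) = 3×9×11 = 297
triangle coeff Δ(1,4,5) = 1/495
Σ_t [0,0]: t=0:+1/576 = 1/576
(3j)²=5/99 [(1 4 5; 0 0 0)], sign=-1
Σ_t [0,0]: t=0:+1/40320 = 1/40320
(3j)²=1/55 [(1 4 5; 0 4 -4)], sign=-1
⇒ 4πI² = 3/11
I = (+1)√(3/11/(4π)) = 0.14731920
No selection rule forces the value: the integral is nonzero (none).

0.147319 (none)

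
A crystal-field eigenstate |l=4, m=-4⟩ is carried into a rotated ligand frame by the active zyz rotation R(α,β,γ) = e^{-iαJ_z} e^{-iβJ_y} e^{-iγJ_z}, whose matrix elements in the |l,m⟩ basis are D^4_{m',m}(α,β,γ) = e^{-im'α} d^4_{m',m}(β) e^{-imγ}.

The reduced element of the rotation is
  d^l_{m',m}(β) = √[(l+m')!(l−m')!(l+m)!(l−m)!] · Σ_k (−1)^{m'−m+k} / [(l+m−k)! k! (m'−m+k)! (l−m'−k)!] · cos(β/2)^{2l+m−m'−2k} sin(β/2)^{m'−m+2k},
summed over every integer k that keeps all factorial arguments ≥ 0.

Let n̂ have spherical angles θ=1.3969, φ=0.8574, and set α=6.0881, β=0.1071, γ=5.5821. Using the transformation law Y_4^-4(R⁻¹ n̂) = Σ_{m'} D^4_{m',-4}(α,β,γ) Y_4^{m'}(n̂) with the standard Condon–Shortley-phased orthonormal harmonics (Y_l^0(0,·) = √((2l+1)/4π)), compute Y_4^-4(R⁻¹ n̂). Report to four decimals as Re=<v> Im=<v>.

Need the full column D^4_{m',-4} for m'=−4..4 at α=6.0881, β=0.1071, γ=5.5821.
cos(β/2)=0.998567, sin(β/2)=0.053524
d^4_{-4,-4}: single k=0 term ⇒ +0.988590;  D = -0.893123+0.423841i
d^4_{-3,-4}: single k=0 term ⇒ -0.149877;  D = +0.145292-0.036790i
d^4_{-2,-4}: single k=0 term ⇒ +0.015030;  D = -0.015008+0.000795i
d^4_{-1,-4}: single k=0 term ⇒ -0.001139;  D = +0.001128+0.000161i
d^4_{0,-4}: single k=0 term ⇒ +0.000068;  D = -0.000064-0.000023i
d^4_{1,-4}: single k=0 term ⇒ -0.000003;  D = +0.000003+0.000002i
d^4_{2,-4}: single k=0 term ⇒ +0.000000;  D = -0.000000-0.000000i
d^4_{3,-4}: single k=0 term ⇒ -0.000000;  D = +0.000000+0.000000i
d^4_{4,-4}: single k=0 term ⇒ +0.000000;  D = -0.000000-0.000000i
Y_4^{m'}(θ=1.3969,φ=0.8574) and Σ D·Y over m':
  (-0.8931+0.4238i)·(-0.3993+0.1183i)  (+0.1453-0.0368i)·(-0.1743-0.1116i)  (-0.0150+0.0008i)·(+0.0368+0.2539i)  (+0.0011+0.0002i)·(-0.1472+0.1701i)  (-0.0001-0.0000i)·(+0.2257+0.0000i)  (+0.0000+0.0000i)·(+0.1472+0.1701i)  (-0.0000-0.0000i)·(+0.0368-0.2539i)  (+0.0000+0.0000i)·(+0.1743-0.1116i)  (-0.0000-0.0000i)·(-0.3993-0.1183i)
Y_4^-4(R⁻¹ n̂) = +0.276087-0.288288i

Re=0.2761 Im=-0.2883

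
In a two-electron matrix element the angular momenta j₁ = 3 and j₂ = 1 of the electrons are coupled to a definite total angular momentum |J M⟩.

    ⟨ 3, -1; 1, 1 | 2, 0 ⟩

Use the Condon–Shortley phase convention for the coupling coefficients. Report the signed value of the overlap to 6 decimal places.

√[5·2!4!0!/7! · 2!4!2!0!2!2!] = √(128/7)
  +(−1)^2/∏(2,0,2,0,2,0)! = 1/8  (running 1/8)
⟨..|..⟩ = √(128/7)·(1/8) = +0.534522

+√(2/7) ≈ +0.534522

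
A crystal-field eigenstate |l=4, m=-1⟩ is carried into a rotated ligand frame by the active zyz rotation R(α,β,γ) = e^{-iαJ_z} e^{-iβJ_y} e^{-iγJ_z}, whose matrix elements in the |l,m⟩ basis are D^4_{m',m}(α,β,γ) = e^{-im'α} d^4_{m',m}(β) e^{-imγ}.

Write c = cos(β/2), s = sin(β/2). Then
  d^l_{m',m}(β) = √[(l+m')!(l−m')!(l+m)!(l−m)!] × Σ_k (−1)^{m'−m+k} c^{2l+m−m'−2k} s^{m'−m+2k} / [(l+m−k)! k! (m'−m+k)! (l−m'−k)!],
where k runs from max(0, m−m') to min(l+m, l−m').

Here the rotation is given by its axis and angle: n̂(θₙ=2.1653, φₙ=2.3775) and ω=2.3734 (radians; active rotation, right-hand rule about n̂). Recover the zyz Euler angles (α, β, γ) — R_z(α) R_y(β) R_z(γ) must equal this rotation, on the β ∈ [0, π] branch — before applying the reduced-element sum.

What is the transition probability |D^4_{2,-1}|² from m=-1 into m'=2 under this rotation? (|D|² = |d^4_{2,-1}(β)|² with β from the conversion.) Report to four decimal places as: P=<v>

Axis–angle → zyz. n̂ = (sinθₙcosφₙ, sinθₙsinφₙ, cosθₙ) = (-0.598133, +0.573174, -0.560098), ω = 2.3734.
R = I cosω + sinω [n̂]ₓ + (1−cosω) n̂n̂ᵀ gives
  R = [-0.104114, -0.200212, +0.974205; -0.978565, -0.154373, -0.136305; +0.177681, -0.967514, -0.179849]
β = atan2(√(R₁₃²+R₂₃²), R₃₃) = 1.751629; α = atan2(R₂₃, R₁₃) mod 2π = 6.144173; γ = atan2(R₃₂, −R₃₁) mod 2π = 4.530766
D^4_{2,-1}(6.1442,1.7516,4.5308) = e^{-i·2·6.1442}·d^4_{2,-1}(1.7516)·e^{-i·-1·4.5308}. Compute d first:
c=cos(1.751629/2)=0.640372, s=sin(1.751629/2)=0.768065; N=√[720·2·6·120]=1018.233765
Admissible k: 0..2 (factorial args all ≥0)
  k=0: (−1)^3·1018.2338/(72)·0.6404^5·0.7681^3 = -0.690032
  k=1: (−1)^4·1018.2338/(48)·0.6404^3·0.7681^5 = +1.488994
  k=2: (−1)^5·1018.2338/(240)·0.6404^1·0.7681^7 = -0.428406
d^4_{2,-1}(1.7516) = -0.690032 +1.488994 -0.428406 = +0.370556
|D^4_{2,-1}|² = |d^4_{2,-1}(β)|² = (+0.370556)² = 0.137312 (the z-rotation phases have unit modulus)

P=0.1373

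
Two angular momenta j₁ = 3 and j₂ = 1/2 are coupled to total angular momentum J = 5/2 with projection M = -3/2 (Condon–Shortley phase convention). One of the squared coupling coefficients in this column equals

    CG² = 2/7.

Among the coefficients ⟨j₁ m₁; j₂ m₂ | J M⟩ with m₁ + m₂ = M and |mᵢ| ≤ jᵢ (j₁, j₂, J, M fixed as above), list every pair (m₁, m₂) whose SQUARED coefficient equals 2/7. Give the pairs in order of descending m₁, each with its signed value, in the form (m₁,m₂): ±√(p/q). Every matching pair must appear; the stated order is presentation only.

(-1,-1/2): +√(2/7)

Admissible pairs with m₁+m₂ = M = -3/2: (-2,1/2), (-1,-1/2)
  (m₁,m₂)=(-1,-1/2): CG² = 2/7, CG = +√(2/7)   ← matches the target
  (m₁,m₂)=(-2,1/2): CG² = 5/7, CG = −√(5/7)
Pairs with CG² = 2/7: (-1,-1/2): +√(2/7)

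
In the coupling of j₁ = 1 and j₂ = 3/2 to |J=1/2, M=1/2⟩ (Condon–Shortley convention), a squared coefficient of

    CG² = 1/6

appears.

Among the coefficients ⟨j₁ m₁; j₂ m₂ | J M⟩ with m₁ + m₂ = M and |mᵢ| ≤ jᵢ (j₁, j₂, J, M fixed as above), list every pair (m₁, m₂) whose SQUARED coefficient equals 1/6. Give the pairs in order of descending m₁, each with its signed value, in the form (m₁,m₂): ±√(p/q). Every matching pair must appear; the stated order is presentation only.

(1,-1/2): +√(1/6)

Admissible pairs with m₁+m₂ = M = 1/2: (-1,3/2), (0,1/2), (1,-1/2)
  (m₁,m₂)=(1,-1/2): CG² = 1/6, CG = +√(1/6)   ← matches the target
  (m₁,m₂)=(0,1/2): CG² = 1/3, CG = −√(1/3)
  (m₁,m₂)=(-1,3/2): CG² = 1/2, CG = +√(1/2)
Pairs with CG² = 1/6: (1,-1/2): +√(1/6)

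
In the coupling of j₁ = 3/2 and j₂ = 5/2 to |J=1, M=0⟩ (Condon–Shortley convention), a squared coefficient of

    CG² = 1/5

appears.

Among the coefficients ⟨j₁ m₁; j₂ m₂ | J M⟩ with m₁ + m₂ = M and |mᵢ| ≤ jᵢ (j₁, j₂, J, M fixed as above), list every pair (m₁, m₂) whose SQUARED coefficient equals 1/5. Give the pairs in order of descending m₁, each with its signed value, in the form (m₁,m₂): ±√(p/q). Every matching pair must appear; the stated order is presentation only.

Admissible pairs with m₁+m₂ = M = 0: (-3/2,3/2), (-1/2,1/2), (1/2,-1/2), (3/2,-3/2)
  (m₁,m₂)=(3/2,-3/2): CG² = 1/5, CG = +√(1/5)   ← matches the target
  (m₁,m₂)=(1/2,-1/2): CG² = 3/10, CG = −√(3/10)
  (m₁,m₂)=(-1/2,1/2): CG² = 3/10, CG = +√(3/10)
  (m₁,m₂)=(-3/2,3/2): CG² = 1/5, CG = −√(1/5)   ← matches the target
Pairs with CG² = 1/5: (3/2,-3/2): +√(1/5); (-3/2,3/2): −√(1/5)

(3/2,-3/2): +√(1/5); (-3/2,3/2): −√(1/5)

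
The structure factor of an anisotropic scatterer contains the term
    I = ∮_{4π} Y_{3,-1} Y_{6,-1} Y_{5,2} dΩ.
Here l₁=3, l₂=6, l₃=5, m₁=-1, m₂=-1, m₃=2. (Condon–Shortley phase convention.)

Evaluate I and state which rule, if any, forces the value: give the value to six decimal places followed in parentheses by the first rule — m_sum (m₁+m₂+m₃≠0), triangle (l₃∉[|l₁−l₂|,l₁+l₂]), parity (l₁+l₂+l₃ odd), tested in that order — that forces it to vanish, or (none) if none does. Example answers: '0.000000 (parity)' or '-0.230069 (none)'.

0.080575 (none)

m-sum 0 ✓  L=14 even ✓  3≤5≤9 ✓
Π(2lᵢ+1) = 7×13×11 = 1001
triangle coeff Δ(3,6,5) = 1/675675
Σ_t [1,3]: t=1:−1/8640 t=2:+1/2304 t=3:−1/8640 = 7/34560
(3j)²=7/429 [(3 6 5; 0 0 0)], sign=-1
Σ_t [2,4]: t=2:+1/5760 t=3:−1/8640 t=4:+1/241920 = 1/16128
(3j)²=5/1001 [(3 6 5; -1 -1 2)], sign=-1
⇒ 4πI² = 35/429
I = (+1)√(35/429/(4π)) = 0.08057502
No selection rule forces the value: the integral is nonzero (none).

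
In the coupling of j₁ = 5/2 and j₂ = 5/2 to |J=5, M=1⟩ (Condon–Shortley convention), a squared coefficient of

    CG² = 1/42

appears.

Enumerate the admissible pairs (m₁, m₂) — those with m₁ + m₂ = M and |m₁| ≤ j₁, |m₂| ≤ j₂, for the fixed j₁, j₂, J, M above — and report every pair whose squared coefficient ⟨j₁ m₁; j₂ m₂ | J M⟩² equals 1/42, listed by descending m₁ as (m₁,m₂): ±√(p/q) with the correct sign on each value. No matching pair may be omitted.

Admissible pairs with m₁+m₂ = M = 1: (-3/2,5/2), (-1/2,3/2), (1/2,1/2), (3/2,-1/2), (5/2,-3/2)
  (m₁,m₂)=(5/2,-3/2): CG² = 1/42, CG = +√(1/42)   ← matches the target
  (m₁,m₂)=(3/2,-1/2): CG² = 5/21, CG = +√(5/21)
  (m₁,m₂)=(1/2,1/2): CG² = 10/21, CG = +√(10/21)
  (m₁,m₂)=(-1/2,3/2): CG² = 5/21, CG = +√(5/21)
  (m₁,m₂)=(-3/2,5/2): CG² = 1/42, CG = +√(1/42)   ← matches the target
Pairs with CG² = 1/42: (5/2,-3/2): +√(1/42); (-3/2,5/2): +√(1/42)

(5/2,-3/2): +√(1/42); (-3/2,5/2): +√(1/42)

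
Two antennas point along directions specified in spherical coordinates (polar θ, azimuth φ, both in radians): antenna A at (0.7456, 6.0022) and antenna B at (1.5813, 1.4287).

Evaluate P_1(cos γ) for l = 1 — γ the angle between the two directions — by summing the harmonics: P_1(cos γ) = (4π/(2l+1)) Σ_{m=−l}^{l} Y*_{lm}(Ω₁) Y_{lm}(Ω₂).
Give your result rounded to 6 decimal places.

-0.101633

Expand P_1 via completeness: Σ_{m} conj(Y_{1,m}) at Ω₁ times Y_{1,m} at Ω₂ —
  m=-1: (0.22520 - 0.06500j) × (0.04893 - 0.34199j) = -0.01121 - 0.08020j  (running Σ = -0.01121 - 0.08020j)
  m=0: (0.35897 + 0.00000j) × (-0.00513 + 0.00000j) = -0.00184 + 0.00000j  (running Σ = -0.01305 - 0.08020j)
  m=1: (-0.22520 - 0.06500j) × (-0.04893 - 0.34199j) = -0.01121 + 0.08020j  (running Σ = -0.02426 + 0.00000j)
Accumulated sum -0.02426 + 0.00000j; after 4π/(2l+1) scaling, -0.10163 + 0.00000j ⇒ P_1 = -0.101633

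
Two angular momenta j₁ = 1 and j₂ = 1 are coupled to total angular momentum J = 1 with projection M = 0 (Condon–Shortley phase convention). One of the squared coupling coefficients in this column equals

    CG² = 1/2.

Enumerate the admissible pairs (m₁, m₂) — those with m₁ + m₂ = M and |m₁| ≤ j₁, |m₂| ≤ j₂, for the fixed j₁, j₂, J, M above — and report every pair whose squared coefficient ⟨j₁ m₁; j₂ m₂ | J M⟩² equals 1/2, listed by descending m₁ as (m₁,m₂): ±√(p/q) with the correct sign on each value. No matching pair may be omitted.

(1,-1): +√(1/2); (-1,1): −√(1/2)

Admissible pairs with m₁+m₂ = M = 0: (-1,1), (0,0), (1,-1)
  (m₁,m₂)=(1,-1): CG² = 1/2, CG = +√(1/2)   ← matches the target
  (m₁,m₂)=(0,0): CG² = 0/1, CG = 0
  (m₁,m₂)=(-1,1): CG² = 1/2, CG = −√(1/2)   ← matches the target
Pairs with CG² = 1/2: (1,-1): +√(1/2); (-1,1): −√(1/2)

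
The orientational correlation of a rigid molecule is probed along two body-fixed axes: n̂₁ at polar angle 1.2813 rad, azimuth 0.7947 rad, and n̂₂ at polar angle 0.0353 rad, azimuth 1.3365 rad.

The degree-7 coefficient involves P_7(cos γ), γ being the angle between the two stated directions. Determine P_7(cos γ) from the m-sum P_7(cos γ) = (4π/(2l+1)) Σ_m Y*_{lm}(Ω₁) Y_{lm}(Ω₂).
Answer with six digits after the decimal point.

-0.201042

Expand P_7 via completeness: Σ_{m} conj(Y_{7,m}) at Ω₁ times Y_{7,m} at Ω₂ —
  [-7]  conj(Y_{7,-7})(Ω₁) = +0.279119-0.244948i ; Y_{7,-7}(Ω₂) = -0.000000-0.000000i ; Δ = -0.000000+0.000000i
  [-6]  conj(Y_{7,-6})(Ω₁) = +0.023087-0.413237i ; Y_{7,-6}(Ω₂) = -0.000000-0.000000i ; Δ = -0.000000+0.000000i
  [-5]  conj(Y_{7,-5})(Ω₁) = -0.011870-0.013029i ; Y_{7,-5}(Ω₂) = +0.000000-0.000000i ; Δ = -0.000000-0.000000i
  [-4]  conj(Y_{7,-4})(Ω₁) = +0.342744+0.012758i ; Y_{7,-4}(Ω₂) = +0.000007+0.000009i ; Δ = +0.000002+0.000003i
  [-3]  conj(Y_{7,-3})(Ω₁) = +0.101104-0.095613i ; Y_{7,-3}(Ω₂) = -0.000251+0.000296i ; Δ = +0.000003+0.000054i
  [-2]  conj(Y_{7,-2})(Ω₁) = -0.005331+0.286525i ; Y_{7,-2}(Ω₂) = -0.008303-0.004203i ; Δ = +0.001248-0.002357i
  [-1]  conj(Y_{7,-1})(Ω₁) = +0.126346+0.128719i ; Y_{7,-1}(Ω₂) = +0.033214-0.139155i ; Δ = +0.022108-0.013307i
  [+0]  conj(Y_{7,0})(Ω₁) = -0.267052-0.000000i ; Y_{7,0}(Ω₂) = +1.073571+0.000000i ; Δ = -0.286699-0.000000i
  [+1]  conj(Y_{7,1})(Ω₁) = -0.126346+0.128719i ; Y_{7,1}(Ω₂) = -0.033214-0.139155i ; Δ = +0.022108+0.013307i
  [+2]  conj(Y_{7,2})(Ω₁) = -0.005331-0.286525i ; Y_{7,2}(Ω₂) = -0.008303+0.004203i ; Δ = +0.001248+0.002357i
  [+3]  conj(Y_{7,3})(Ω₁) = -0.101104-0.095613i ; Y_{7,3}(Ω₂) = +0.000251+0.000296i ; Δ = +0.000003-0.000054i
  [+4]  conj(Y_{7,4})(Ω₁) = +0.342744-0.012758i ; Y_{7,4}(Ω₂) = +0.000007-0.000009i ; Δ = +0.000002-0.000003i
  [+5]  conj(Y_{7,5})(Ω₁) = +0.011870-0.013029i ; Y_{7,5}(Ω₂) = -0.000000-0.000000i ; Δ = -0.000000+0.000000i
  [+6]  conj(Y_{7,6})(Ω₁) = +0.023087+0.413237i ; Y_{7,6}(Ω₂) = -0.000000+0.000000i ; Δ = -0.000000-0.000000i
  [+7]  conj(Y_{7,7})(Ω₁) = -0.279119-0.244948i ; Y_{7,7}(Ω₂) = +0.000000-0.000000i ; Δ = -0.000000-0.000000i
Σ over m = -0.239976-0.000000i; ×(4π/15) → -0.201042-0.000000i. Real part: -0.201042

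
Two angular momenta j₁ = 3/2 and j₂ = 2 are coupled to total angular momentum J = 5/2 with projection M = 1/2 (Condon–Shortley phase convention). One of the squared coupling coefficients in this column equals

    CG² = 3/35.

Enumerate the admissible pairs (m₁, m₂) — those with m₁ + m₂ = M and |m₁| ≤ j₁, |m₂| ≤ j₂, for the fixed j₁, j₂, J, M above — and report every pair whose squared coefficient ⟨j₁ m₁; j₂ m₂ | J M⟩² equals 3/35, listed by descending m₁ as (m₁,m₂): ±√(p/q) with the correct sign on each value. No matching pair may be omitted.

(1/2,0): +√(3/35)

Admissible pairs with m₁+m₂ = M = 1/2: (-3/2,2), (-1/2,1), (1/2,0), (3/2,-1)
  (m₁,m₂)=(3/2,-1): CG² = 27/70, CG = +√(27/70)
  (m₁,m₂)=(1/2,0): CG² = 3/35, CG = +√(3/35)   ← matches the target
  (m₁,m₂)=(-1/2,1): CG² = 5/14, CG = −√(5/14)
  (m₁,m₂)=(-3/2,2): CG² = 6/35, CG = −√(6/35)
Pairs with CG² = 3/35: (1/2,0): +√(3/35)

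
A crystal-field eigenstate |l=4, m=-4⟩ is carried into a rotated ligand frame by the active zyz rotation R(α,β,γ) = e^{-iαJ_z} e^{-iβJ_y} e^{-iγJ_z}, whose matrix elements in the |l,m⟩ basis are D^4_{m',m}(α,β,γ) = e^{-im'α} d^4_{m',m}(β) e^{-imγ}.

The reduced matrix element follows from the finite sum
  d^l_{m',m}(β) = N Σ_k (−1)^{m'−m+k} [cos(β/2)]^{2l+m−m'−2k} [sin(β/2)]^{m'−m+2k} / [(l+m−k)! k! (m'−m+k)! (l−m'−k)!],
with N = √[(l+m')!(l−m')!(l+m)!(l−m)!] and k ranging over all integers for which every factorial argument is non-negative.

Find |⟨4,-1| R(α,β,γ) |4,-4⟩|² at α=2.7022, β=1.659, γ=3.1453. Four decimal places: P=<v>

P=0.1777

D^4_{-1,-4}(2.7022,1.6590,3.1453) = e^{-i·-1·2.7022}·d^4_{-1,-4}(1.6590)·e^{-i·-4·3.1453}. Compute d first:
With c≡cos(β/2)=0.675245 and s≡sin(β/2)=0.737594, N=[6·120·1·40320]^{1/2}=5387.986637
k: max(0,(-4)−(-1))=0 … min(4+(-4),4−(-1))=0
  k=0: (−1)^3·5387.9866/(720)·0.6752^5·0.7376^3 = -0.421552
d^4_{-1,-4}(1.6590) = -0.421552
|D^4_{-1,-4}|² = |d^4_{-1,-4}(β)|² = (-0.421552)² = 0.177706 (the z-rotation phases have unit modulus)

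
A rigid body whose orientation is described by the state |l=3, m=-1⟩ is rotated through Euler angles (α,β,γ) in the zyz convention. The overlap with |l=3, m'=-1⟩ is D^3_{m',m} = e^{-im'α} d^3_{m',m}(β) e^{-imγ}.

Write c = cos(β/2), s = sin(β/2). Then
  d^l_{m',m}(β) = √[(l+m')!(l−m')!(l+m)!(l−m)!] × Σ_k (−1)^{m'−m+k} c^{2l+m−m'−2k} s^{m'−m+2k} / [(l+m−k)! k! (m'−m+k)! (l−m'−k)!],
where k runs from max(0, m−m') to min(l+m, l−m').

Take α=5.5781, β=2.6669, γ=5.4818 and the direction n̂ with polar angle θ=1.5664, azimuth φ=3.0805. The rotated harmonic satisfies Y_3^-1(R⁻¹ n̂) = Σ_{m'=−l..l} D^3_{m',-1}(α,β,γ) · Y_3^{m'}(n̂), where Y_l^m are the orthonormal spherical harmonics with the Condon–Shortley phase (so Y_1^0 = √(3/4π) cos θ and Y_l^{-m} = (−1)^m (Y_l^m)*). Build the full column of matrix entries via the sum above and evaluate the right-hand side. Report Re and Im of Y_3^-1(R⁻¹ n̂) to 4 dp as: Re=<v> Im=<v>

Re=-0.0949 Im=0.0094

Need the full column D^3_{m',-1} for m'=−3..3 at α=5.5781, β=2.6669, γ=5.4818.
cos(β/2)=0.235124, sin(β/2)=0.971965
d^3_{-3,-1}: single k=2 term ⇒ +0.011182;  D = -0.010901-0.002494i
d^3_{-2,-1}: k∈[1..2] ⇒ +0.002209 -0.075487 = -0.073279;  D = +0.043806+0.058743i
d^3_{-1,-1}: k∈[0..2] ⇒ +0.000169 -0.023098 +0.296039 = +0.273110;  D = +0.017556-0.272545i
d^3_{0,-1}: k∈[0..2] ⇒ -0.002420 +0.124038 -0.706548 = -0.584929;  D = -0.406943+0.420167i
d^3_{1,-1}: k∈[0..2] ⇒ +0.017324 -0.394719 +0.843150 = +0.465755;  D = +0.463597-0.044783i
d^3_{2,-1}: k∈[0..1] ⇒ -0.075487 +0.644987 = +0.569500;  D = +0.467185+0.325681i
d^3_{3,-1}: single k=0 term ⇒ +0.191092;  D = +0.048558+0.184820i
Y_3^{m'}(θ=1.5664,φ=3.0805) and Σ D·Y over m':
  (-0.0109-0.0025i)·(-0.4102-0.0760i)  (+0.0438+0.0587i)·(+0.0045+0.0005i)  (+0.0176-0.2725i)·(+0.3225+0.0197i)  (-0.4069+0.4202i)·(-0.0049+0.0000i)  (+0.4636-0.0448i)·(-0.3225+0.0197i)  (+0.4672+0.3257i)·(+0.0045-0.0005i)  (+0.0486+0.1848i)·(+0.4102-0.0760i)
Y_3^-1(R⁻¹ n̂) = -0.094924+0.009422i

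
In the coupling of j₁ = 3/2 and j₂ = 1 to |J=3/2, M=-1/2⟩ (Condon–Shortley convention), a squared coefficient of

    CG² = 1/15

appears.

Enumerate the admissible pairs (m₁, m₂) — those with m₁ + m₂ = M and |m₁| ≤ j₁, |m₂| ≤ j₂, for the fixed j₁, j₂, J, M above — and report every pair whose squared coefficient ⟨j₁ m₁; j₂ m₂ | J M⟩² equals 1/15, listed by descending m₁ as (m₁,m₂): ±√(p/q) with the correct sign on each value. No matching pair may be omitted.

Admissible pairs with m₁+m₂ = M = -1/2: (-3/2,1), (-1/2,0), (1/2,-1)
  (m₁,m₂)=(1/2,-1): CG² = 8/15, CG = +√(8/15)
  (m₁,m₂)=(-1/2,0): CG² = 1/15, CG = −√(1/15)   ← matches the target
  (m₁,m₂)=(-3/2,1): CG² = 2/5, CG = −√(2/5)
Pairs with CG² = 1/15: (-1/2,0): −√(1/15)

(-1/2,0): −√(1/15)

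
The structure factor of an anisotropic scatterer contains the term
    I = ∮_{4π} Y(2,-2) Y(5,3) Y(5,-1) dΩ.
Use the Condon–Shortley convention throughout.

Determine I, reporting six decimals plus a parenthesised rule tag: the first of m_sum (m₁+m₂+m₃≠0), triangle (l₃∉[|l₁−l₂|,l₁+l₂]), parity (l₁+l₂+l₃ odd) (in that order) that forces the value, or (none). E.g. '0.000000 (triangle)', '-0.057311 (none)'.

Checks pass: Σm=0; 12 even; l₃=5∈[3,7].
(2·2+1)(2·5+1)(2·5+1) = 605
Δ: 2! 2! 8! / 13! → 1/38610
sum: t=0:+1/2880 t=1:−1/576 t=2:+1/2880 = -1/960
3j²(2 5 5; 0 0 0) = Δ·Π!·Σ² = 10/429  (sign +1)
sum: t=2:+1/5760 = 1/5760
3j²(2 5 5; -2 3 -1) = Δ·Π!·Σ² = 56/2145  (sign +1)
combine: 4πI² = 605·10/429·56/2145 = 560/1521
take √, sign +1: I = 0.17116875
No selection rule forces the value: the integral is nonzero (none).

0.171169 (none)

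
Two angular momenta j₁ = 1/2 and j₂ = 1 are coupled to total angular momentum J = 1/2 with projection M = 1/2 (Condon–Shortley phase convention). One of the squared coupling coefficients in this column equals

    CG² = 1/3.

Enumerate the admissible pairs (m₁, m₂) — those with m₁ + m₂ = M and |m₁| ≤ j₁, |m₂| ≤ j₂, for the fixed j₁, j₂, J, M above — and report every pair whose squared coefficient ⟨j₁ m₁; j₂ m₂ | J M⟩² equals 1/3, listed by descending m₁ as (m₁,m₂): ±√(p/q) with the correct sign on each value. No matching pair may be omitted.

Admissible pairs with m₁+m₂ = M = 1/2: (-1/2,1), (1/2,0)
  (m₁,m₂)=(1/2,0): CG² = 1/3, CG = +√(1/3)   ← matches the target
  (m₁,m₂)=(-1/2,1): CG² = 2/3, CG = −√(2/3)
Pairs with CG² = 1/3: (1/2,0): +√(1/3)

(1/2,0): +√(1/3)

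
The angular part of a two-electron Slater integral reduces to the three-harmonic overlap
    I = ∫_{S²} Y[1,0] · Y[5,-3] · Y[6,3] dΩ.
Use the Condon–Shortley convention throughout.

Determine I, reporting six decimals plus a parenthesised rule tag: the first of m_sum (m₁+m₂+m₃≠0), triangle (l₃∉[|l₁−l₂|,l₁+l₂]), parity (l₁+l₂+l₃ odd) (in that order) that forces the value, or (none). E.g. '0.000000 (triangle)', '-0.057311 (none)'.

-0.212310 (none)

Rules hold: Σm=0, L=12 even, 4≤6≤6.
N = 3·11·13 = 429
Δ = 0!·2!·10!/13! = 1/858
Racah Σ t=0..0: t=0:+1/14400 = 1/14400
⇒ 3j(1 5 6; 0 0 0)² = 6/143, sgn +1
Racah Σ t=0..0: t=0:+1/80640 = 1/80640
⇒ 3j(1 5 6; 0 -3 3)² = 9/286, sgn -1
4πI² = N·(3j₀)²·(3jₘ)² = 81/143
I = -1·√(0.566434/4π) = -0.21230956
No selection rule forces the value: the integral is nonzero (none).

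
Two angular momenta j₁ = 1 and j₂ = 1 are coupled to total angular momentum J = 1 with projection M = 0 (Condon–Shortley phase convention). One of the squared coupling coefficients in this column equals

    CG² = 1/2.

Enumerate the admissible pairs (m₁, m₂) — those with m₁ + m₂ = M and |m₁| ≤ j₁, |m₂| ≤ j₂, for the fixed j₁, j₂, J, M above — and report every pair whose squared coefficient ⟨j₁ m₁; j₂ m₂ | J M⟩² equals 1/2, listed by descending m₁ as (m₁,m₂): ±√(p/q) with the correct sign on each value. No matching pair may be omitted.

Admissible pairs with m₁+m₂ = M = 0: (-1,1), (0,0), (1,-1)
  (m₁,m₂)=(1,-1): CG² = 1/2, CG = +√(1/2)   ← matches the target
  (m₁,m₂)=(0,0): CG² = 0/1, CG = 0
  (m₁,m₂)=(-1,1): CG² = 1/2, CG = −√(1/2)   ← matches the target
Pairs with CG² = 1/2: (1,-1): +√(1/2); (-1,1): −√(1/2)

(1,-1): +√(1/2); (-1,1): −√(1/2)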